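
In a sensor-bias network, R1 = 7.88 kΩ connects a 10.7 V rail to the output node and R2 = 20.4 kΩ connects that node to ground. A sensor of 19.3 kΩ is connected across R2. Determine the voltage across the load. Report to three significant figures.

The load sits in parallel with R2: R2‖R_L = (20.4 × 19.3) / (20.4 + 19.3) = 9.917 kΩ.
V_out = 10.7 × 9.917 / (7.88 + 9.917) = 10.7 × 9.917/17.80 = 5.96 V.
(Unloaded it would have been 7.72 V.)

V_out ≈ 5.96 V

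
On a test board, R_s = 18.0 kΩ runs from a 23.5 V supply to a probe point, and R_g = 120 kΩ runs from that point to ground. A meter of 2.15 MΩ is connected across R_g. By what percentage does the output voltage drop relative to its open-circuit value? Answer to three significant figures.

0.723 %

The divider's output (Thévenin) resistance is R_s‖R_g = 15.65 kΩ.
Fractional drop under load = R_th/(R_th + R_L) = 15.65 / (15.65 + 2150) = 0.007227.
So the output falls by 0.723 %.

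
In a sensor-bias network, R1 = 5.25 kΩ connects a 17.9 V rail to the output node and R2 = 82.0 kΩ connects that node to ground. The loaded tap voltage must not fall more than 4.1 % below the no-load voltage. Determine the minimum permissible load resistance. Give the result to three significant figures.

R_L(min) ≈ 115 kΩ

Output resistance R_th = R1‖R2 = (5.25 × 82.0)/87.25 = 4.934 kΩ.
The fractional drop is R_th/(R_th + R_L); requiring this ≤ 0.0410 gives R_L ≥ R_th(1/0.0410 − 1) = 4.934 × 23.39 = 115 kΩ.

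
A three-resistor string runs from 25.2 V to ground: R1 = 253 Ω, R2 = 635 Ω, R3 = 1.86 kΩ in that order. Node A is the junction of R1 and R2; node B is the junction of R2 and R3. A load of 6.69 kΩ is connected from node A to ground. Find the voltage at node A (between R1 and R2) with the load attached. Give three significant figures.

Below node A the series string R2+R3 = 2495 Ω sits in parallel with the 6690 Ω load: 1817 Ω.
V_A = 25.2 × 1817/(253 + 1817) = 22.1 V.

V ≈ 22.1 V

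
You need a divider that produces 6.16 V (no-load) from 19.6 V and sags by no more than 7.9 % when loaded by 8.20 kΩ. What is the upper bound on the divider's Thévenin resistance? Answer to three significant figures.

Loading drop = R_th/(R_th + R_L) ≤ 0.0790, so R_th ≤ R_L · ε/(1−ε) = 8.20 kΩ × 0.0790/0.9210 = 703 Ω.

R_th ≤ 703 Ω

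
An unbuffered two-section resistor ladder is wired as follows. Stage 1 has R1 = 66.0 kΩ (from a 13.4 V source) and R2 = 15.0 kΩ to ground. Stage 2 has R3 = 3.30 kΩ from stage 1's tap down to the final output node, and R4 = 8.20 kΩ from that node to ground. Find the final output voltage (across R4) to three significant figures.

Stage 2 presents R3+R4 = 11.50 kΩ as a load on stage 1's tap.
Stage 1's lower leg becomes R2‖(R3+R4) = 6.509 kΩ, so V_mid = 13.4 × 6.509/72.51 = 1.203 V.
Stage 2 is itself unloaded: V_out = V_mid × R4/(R3+R4) = 1.203 × 8.20/11.50 = 0.858 V.

V_out ≈ 0.858 V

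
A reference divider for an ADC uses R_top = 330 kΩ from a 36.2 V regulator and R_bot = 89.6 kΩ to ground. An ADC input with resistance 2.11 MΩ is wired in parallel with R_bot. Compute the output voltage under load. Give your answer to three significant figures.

The load sits in parallel with R_bot: R_bot‖R_L = (89.6 × 2110) / (89.6 + 2110) = 85.95 kΩ.
V_out = 36.2 × 85.95 / (330 + 85.95) = 36.2 × 85.95/416.0 = 7.48 V.
(Unloaded it would have been 7.73 V.)

V_out ≈ 7.48 V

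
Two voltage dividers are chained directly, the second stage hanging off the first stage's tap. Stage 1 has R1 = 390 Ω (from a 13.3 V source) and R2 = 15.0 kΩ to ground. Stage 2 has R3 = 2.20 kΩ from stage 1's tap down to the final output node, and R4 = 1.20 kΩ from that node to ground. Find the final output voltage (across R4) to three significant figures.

Stage 2 presents R3+R4 = 3400 Ω as a load on stage 1's tap.
Stage 1's lower leg becomes R2‖(R3+R4) = 2772 Ω, so V_mid = 13.3 × 2772/3162 = 11.66 V.
Stage 2 is itself unloaded: V_out = V_mid × R4/(R3+R4) = 11.66 × 1200/3400 = 4.12 V.

V_out ≈ 4.12 V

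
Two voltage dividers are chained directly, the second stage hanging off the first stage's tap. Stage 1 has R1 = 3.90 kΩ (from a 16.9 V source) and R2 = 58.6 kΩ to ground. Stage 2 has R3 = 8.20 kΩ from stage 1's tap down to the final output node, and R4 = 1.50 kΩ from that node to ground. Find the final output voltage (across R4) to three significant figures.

Stage 2 presents R3+R4 = 9.700 kΩ as a load on stage 1's tap.
Stage 1's lower leg becomes R2‖(R3+R4) = 8.322 kΩ, so V_mid = 16.9 × 8.322/12.22 = 11.51 V.
Stage 2 is itself unloaded: V_out = V_mid × R4/(R3+R4) = 11.51 × 1.50/9.700 = 1.78 V.

V_out ≈ 1.78 V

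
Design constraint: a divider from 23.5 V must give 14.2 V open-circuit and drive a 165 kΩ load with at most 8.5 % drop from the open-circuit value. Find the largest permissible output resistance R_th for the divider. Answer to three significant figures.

Loading drop = R_th/(R_th + R_L) ≤ 0.0850, so R_th ≤ R_L · ε/(1−ε) = 165 kΩ × 0.0850/0.9150 = 15.3 kΩ.
(Any R1, R2 with R2/(R1+R2) = 0.604 and R1‖R2 ≤ 15.3 kΩ will meet the spec.)

R_th ≤ 15.3 kΩ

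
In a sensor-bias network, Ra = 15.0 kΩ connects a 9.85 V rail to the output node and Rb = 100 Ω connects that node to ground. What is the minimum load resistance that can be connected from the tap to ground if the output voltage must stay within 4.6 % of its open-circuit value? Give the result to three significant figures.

R_L(min) ≈ 2.06 kΩ

Output resistance R_th = Ra‖Rb = (15000 × 100)/15100 = 99.34 Ω.
The fractional drop is R_th/(R_th + R_L); requiring this ≤ 0.0460 gives R_L ≥ R_th(1/0.0460 − 1) = 99.34 × 20.74 = 2.06 kΩ.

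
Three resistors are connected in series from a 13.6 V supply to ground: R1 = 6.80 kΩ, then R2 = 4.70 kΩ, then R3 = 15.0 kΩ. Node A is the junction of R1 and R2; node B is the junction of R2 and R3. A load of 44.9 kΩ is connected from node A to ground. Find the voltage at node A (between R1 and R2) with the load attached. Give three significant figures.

V ≈ 9.09 V

Below node A the series string R2+R3 = 19.70 kΩ sits in parallel with the 44.9 kΩ load: 13.69 kΩ.
V_A = 13.6 × 13.69/(6.80 + 13.69) = 9.09 V.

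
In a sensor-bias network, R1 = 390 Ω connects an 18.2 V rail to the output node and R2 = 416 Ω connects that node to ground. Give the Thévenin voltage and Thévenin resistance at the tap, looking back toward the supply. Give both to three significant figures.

V_th is the open-circuit tap voltage: 18.2 × 416/(390 + 416) = 9.39 V.
With the supply zeroed, R1 and R2 appear in parallel from the tap: R_th = R1‖R2 = (390 × 416)/806.0 = 201 Ω.

V_th = 9.39 V, R_th = 201 Ω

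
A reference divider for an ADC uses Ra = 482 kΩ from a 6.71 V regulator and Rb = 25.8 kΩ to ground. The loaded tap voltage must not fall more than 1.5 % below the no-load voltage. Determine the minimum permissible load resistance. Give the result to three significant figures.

Output resistance R_th = Ra‖Rb = (482 × 25.8)/507.8 = 24.49 kΩ.
The fractional drop is R_th/(R_th + R_L); requiring this ≤ 0.0150 gives R_L ≥ R_th(1/0.0150 − 1) = 24.49 × 65.67 = 1.61 MΩ.

R_L(min) ≈ 1.61 MΩ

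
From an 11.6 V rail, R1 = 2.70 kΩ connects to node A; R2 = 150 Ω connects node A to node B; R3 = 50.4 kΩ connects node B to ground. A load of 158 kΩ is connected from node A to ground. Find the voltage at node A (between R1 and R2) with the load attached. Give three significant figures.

Below node A the series string R2+R3 = 50550 Ω sits in parallel with the 158000 Ω load: 38300 Ω.
V_A = 11.6 × 38300/(2700 + 38300) = 10.8 V.

V ≈ 10.8 V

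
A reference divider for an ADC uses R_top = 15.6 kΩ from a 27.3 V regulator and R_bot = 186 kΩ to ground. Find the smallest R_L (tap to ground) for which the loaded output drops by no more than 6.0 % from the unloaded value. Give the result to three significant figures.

R_L(min) ≈ 225 kΩ

Output resistance R_th = R_top‖R_bot = (15.6 × 186)/201.6 = 14.39 kΩ.
The fractional drop is R_th/(R_th + R_L); requiring this ≤ 0.0600 gives R_L ≥ R_th(1/0.0600 − 1) = 14.39 × 15.67 = 225 kΩ.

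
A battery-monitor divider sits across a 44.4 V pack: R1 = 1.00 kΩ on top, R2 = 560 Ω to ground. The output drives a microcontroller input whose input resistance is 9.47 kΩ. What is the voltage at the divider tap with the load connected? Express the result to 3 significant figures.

V_out ≈ 15.4 V

The load sits in parallel with R2: R2‖R_L = (560 × 9470) / (560 + 9470) = 528.7 Ω.
V_out = 44.4 × 528.7 / (1000 + 528.7) = 44.4 × 528.7/1529 = 15.4 V.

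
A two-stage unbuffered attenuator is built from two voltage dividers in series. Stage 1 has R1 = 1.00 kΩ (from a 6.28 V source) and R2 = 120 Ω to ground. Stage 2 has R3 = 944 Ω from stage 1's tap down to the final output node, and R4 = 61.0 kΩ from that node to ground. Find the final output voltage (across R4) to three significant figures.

V_out ≈ 0.661 V

Stage 2 presents R3+R4 = 61940 Ω as a load on stage 1's tap.
Stage 1's lower leg becomes R2‖(R3+R4) = 119.8 Ω, so V_mid = 6.28 × 119.8/1120 = 0.6717 V.
Stage 2 is itself unloaded: V_out = V_mid × R4/(R3+R4) = 0.6717 × 61000/61940 = 0.661 V.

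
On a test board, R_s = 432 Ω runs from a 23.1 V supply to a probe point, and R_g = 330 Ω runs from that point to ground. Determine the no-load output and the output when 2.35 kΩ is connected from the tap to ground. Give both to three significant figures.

Open-circuit: V = 23.1 × 330/(432 + 330) = 10.0 V.
With the load, R_g becomes R_g‖R_L = 289.4 Ω, so V = 23.1 × 289.4/721.4 = 9.27 V.

Unloaded: 10.0 V; loaded: 9.27 V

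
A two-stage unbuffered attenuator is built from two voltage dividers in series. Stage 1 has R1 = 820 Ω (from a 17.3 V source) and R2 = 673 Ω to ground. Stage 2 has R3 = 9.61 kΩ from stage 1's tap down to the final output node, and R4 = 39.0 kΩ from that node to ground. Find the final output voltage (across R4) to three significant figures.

Stage 2 presents R3+R4 = 48610 Ω as a load on stage 1's tap.
Stage 1's lower leg becomes R2‖(R3+R4) = 663.8 Ω, so V_mid = 17.3 × 663.8/1484 = 7.739 V.
Stage 2 is itself unloaded: V_out = V_mid × R4/(R3+R4) = 7.739 × 39000/48610 = 6.21 V.

V_out ≈ 6.21 V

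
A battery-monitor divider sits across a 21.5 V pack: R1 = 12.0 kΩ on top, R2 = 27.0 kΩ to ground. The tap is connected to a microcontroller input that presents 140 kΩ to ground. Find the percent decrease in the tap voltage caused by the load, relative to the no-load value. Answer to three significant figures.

5.60 %

The divider's output (Thévenin) resistance is R1‖R2 = 8.308 kΩ.
Fractional drop under load = R_th/(R_th + R_L) = 8.308 / (8.308 + 140) = 0.05602.
So the output falls by 5.60 %.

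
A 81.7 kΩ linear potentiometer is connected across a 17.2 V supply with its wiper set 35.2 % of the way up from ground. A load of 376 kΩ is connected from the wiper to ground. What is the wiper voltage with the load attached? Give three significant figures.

The wiper splits the pot into (1−α)R = 52.94 kΩ above and αR = 28.76 kΩ below.
Lower section ‖ load = 26.72 kΩ.
V_wiper = 17.2 × 26.72/(52.94 + 26.72) = 5.77 V.

V ≈ 5.77 V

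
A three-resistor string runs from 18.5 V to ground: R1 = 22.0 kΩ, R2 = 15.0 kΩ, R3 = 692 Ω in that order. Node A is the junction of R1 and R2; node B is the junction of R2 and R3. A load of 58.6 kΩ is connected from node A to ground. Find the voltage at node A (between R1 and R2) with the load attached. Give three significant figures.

V ≈ 6.66 V

Below node A the series string R2+R3 = 15690 Ω sits in parallel with the 58600 Ω load: 12380 Ω.
V_A = 18.5 × 12380/(22000 + 12380) = 6.66 V.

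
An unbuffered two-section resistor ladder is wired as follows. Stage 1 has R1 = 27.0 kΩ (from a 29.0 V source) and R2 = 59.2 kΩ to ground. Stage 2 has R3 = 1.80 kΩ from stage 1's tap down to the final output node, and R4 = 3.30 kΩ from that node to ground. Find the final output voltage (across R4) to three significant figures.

V_out ≈ 2.78 V

Stage 2 presents R3+R4 = 5.100 kΩ as a load on stage 1's tap.
Stage 1's lower leg becomes R2‖(R3+R4) = 4.695 kΩ, so V_mid = 29.0 × 4.695/31.70 = 4.296 V.
Stage 2 is itself unloaded: V_out = V_mid × R4/(R3+R4) = 4.296 × 3.30/5.100 = 2.78 V.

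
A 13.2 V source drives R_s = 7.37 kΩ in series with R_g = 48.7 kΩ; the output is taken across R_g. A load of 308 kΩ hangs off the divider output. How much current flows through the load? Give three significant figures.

R_g‖R_L = 42.05 kΩ; V_out = 13.2 × 42.05/49.42 = 11.23 V.
I_L = V_out / R_L = 11.23 / 308 kΩ = 0.0365 mA.

I_L ≈ 0.0365 mA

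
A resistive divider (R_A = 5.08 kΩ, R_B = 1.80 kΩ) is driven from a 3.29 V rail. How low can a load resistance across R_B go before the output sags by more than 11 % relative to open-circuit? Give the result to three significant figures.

Output resistance R_th = R_A‖R_B = (5.08 × 1.80)/6.880 = 1.329 kΩ.
The fractional drop is R_th/(R_th + R_L); requiring this ≤ 0.110 gives R_L ≥ R_th(1/0.110 − 1) = 1.329 × 8.091 = 10.8 kΩ.

R_L(min) ≈ 10.8 kΩ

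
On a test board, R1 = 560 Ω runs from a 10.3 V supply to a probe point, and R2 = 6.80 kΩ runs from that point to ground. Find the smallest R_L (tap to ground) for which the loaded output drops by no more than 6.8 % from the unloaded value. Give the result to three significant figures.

Output resistance R_th = R1‖R2 = (560 × 6800)/7360 = 517.4 Ω.
The fractional drop is R_th/(R_th + R_L); requiring this ≤ 0.0680 gives R_L ≥ R_th(1/0.0680 − 1) = 517.4 × 13.71 = 7.09 kΩ.

R_L(min) ≈ 7.09 kΩ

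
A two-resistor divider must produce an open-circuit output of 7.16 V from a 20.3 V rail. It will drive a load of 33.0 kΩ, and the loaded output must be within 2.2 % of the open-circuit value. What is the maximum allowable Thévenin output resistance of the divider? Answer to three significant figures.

R_th ≤ 742 Ω

Loading drop = R_th/(R_th + R_L) ≤ 0.0220, so R_th ≤ R_L · ε/(1−ε) = 33.0 kΩ × 0.0220/0.9780 = 742 Ω.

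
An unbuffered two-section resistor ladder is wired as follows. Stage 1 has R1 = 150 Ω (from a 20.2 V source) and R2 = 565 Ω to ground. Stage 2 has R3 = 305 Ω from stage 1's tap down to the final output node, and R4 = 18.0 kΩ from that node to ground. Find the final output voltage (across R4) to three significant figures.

Stage 2 presents R3+R4 = 18300 Ω as a load on stage 1's tap.
Stage 1's lower leg becomes R2‖(R3+R4) = 548.1 Ω, so V_mid = 20.2 × 548.1/698.1 = 15.86 V.
Stage 2 is itself unloaded: V_out = V_mid × R4/(R3+R4) = 15.86 × 18000/18300 = 15.6 V.

V_out ≈ 15.6 V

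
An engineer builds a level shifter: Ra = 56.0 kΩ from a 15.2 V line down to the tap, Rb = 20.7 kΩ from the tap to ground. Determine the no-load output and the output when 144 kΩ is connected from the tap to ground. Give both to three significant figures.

Unloaded: 4.10 V; loaded: 3.71 V

Open-circuit: V = 15.2 × 20.7/(56.0 + 20.7) = 4.10 V.
With the load, Rb becomes Rb‖R_L = 18.10 kΩ, so V = 15.2 × 18.10/74.10 = 3.71 V.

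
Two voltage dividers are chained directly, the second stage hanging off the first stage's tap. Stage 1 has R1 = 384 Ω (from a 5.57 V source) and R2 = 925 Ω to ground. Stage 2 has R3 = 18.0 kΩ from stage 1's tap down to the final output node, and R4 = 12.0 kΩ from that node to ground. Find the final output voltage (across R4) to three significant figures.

Stage 2 presents R3+R4 = 30000 Ω as a load on stage 1's tap.
Stage 1's lower leg becomes R2‖(R3+R4) = 897.3 Ω, so V_mid = 5.57 × 897.3/1281 = 3.901 V.
Stage 2 is itself unloaded: V_out = V_mid × R4/(R3+R4) = 3.901 × 12000/30000 = 1.56 V.

V_out ≈ 1.56 V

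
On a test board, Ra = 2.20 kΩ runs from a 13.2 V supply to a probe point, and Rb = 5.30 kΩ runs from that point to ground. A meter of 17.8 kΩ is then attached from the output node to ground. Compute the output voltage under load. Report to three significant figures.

V_out ≈ 8.58 V

The load sits in parallel with Rb: Rb‖R_L = (5.30 × 17.8) / (5.30 + 17.8) = 4.084 kΩ.
V_out = 13.2 × 4.084 / (2.20 + 4.084) = 13.2 × 4.084/6.284 = 8.58 V.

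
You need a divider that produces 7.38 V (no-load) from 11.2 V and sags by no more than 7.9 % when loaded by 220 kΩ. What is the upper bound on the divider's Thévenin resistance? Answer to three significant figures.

R_th ≤ 18.9 kΩ

Loading drop = R_th/(R_th + R_L) ≤ 0.0790, so R_th ≤ R_L · ε/(1−ε) = 220 kΩ × 0.0790/0.9210 = 18.9 kΩ.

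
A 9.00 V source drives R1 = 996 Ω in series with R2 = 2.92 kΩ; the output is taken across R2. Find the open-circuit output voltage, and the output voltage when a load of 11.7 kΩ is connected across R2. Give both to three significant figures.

Open-circuit: V = 9.00 × 2920/(996 + 2920) = 6.71 V.
With the load, R2 becomes R2‖R_L = 2337 Ω, so V = 9.00 × 2337/3333 = 6.31 V.

Unloaded: 6.71 V; loaded: 6.31 V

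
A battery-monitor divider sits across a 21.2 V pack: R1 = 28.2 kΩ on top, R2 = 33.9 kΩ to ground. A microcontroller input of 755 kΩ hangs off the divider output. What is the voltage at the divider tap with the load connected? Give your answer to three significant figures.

V_out ≈ 11.3 V

The load sits in parallel with R2: R2‖R_L = (33.9 × 755) / (33.9 + 755) = 32.44 kΩ.
V_out = 21.2 × 32.44 / (28.2 + 32.44) = 21.2 × 32.44/60.64 = 11.3 V.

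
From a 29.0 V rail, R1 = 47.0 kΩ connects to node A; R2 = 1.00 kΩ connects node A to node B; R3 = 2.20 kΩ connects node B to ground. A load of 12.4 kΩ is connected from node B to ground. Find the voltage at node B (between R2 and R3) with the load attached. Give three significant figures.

V ≈ 1.09 V

At node B, R3 is in parallel with the load: R3‖R_L = 1.868 kΩ.
Below node A the resistance is R2 + (R3‖R_L) = 2.868 kΩ, so V_A = 29.0 × 2.868/49.87 = 1.668 V.
Then V_B = V_A × (R3‖R_L)/(R2 + R3‖R_L) = 1.668 × 1.868/2.868 = 1.09 V.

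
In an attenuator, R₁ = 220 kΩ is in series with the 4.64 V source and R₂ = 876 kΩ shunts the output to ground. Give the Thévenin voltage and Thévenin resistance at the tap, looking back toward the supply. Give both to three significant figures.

V_th is the open-circuit tap voltage: 4.64 × 876/(220 + 876) = 3.71 V.
With the supply zeroed, R₁ and R₂ appear in parallel from the tap: R_th = R₁‖R₂ = (220 × 876)/1096 = 176 kΩ.

V_th = 3.71 V, R_th = 176 kΩ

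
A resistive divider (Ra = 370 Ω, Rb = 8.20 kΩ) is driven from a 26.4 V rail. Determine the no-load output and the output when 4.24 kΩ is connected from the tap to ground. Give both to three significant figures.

Open-circuit: V = 26.4 × 8200/(370 + 8200) = 25.3 V.
With the load, Rb becomes Rb‖R_L = 2795 Ω, so V = 26.4 × 2795/3165 = 23.3 V.

Unloaded: 25.3 V; loaded: 23.3 V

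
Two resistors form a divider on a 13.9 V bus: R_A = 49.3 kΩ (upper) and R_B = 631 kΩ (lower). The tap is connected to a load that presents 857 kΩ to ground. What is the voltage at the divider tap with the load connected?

V_out ≈ 12.2 V

The load sits in parallel with R_B: R_B‖R_L = (631 × 857) / (631 + 857) = 363.4 kΩ.
V_out = 13.9 × 363.4 / (49.3 + 363.4) = 13.9 × 363.4/412.7 = 12.2 V.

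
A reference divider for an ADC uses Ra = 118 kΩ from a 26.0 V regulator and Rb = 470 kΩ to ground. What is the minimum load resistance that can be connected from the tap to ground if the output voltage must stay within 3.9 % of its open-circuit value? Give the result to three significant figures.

R_L(min) ≈ 2.32 MΩ

Output resistance R_th = Ra‖Rb = (118 × 470)/588.0 = 94.32 kΩ.
The fractional drop is R_th/(R_th + R_L); requiring this ≤ 0.0390 gives R_L ≥ R_th(1/0.0390 − 1) = 94.32 × 24.64 = 2.32 MΩ.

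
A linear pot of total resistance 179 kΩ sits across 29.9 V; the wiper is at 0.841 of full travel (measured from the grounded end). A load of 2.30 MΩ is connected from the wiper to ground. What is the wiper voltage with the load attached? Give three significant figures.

The wiper splits the pot into (1−α)R = 28.46 kΩ above and αR = 150.5 kΩ below.
Lower section ‖ load = 141.3 kΩ.
V_wiper = 29.9 × 141.3/(28.46 + 141.3) = 24.9 V.

V ≈ 24.9 V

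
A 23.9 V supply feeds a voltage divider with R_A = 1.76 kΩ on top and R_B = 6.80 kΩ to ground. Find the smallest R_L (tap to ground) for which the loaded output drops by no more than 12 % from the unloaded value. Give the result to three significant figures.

Output resistance R_th = R_A‖R_B = (1.76 × 6.80)/8.560 = 1.398 kΩ.
The fractional drop is R_th/(R_th + R_L); requiring this ≤ 0.120 gives R_L ≥ R_th(1/0.120 − 1) = 1.398 × 7.333 = 10.3 kΩ.

R_L(min) ≈ 10.3 kΩ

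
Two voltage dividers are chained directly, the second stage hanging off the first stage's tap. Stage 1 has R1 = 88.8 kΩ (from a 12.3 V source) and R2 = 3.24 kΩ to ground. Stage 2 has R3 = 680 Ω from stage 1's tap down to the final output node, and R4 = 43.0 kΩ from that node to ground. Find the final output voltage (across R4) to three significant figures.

Stage 2 presents R3+R4 = 43680 Ω as a load on stage 1's tap.
Stage 1's lower leg becomes R2‖(R3+R4) = 3016 Ω, so V_mid = 12.3 × 3016/91820 = 0.4041 V.
Stage 2 is itself unloaded: V_out = V_mid × R4/(R3+R4) = 0.4041 × 43000/43680 = 0.398 V.

V_out ≈ 0.398 V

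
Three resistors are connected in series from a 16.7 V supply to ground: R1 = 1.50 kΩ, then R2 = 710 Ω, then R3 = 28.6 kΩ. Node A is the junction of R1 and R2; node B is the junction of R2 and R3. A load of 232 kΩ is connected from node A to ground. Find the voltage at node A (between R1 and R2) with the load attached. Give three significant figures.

Below node A the series string R2+R3 = 29310 Ω sits in parallel with the 232000 Ω load: 26020 Ω.
V_A = 16.7 × 26020/(1500 + 26020) = 15.8 V.

V ≈ 15.8 V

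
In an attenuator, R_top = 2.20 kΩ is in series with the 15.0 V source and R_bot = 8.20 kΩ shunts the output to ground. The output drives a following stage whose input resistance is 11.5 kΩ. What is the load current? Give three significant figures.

R_bot‖R_L = 4.787 kΩ; V_out = 15.0 × 4.787/6.987 = 10.28 V.
I_L = V_out / R_L = 10.28 / 11.5 kΩ = 0.894 mA.

I_L ≈ 0.894 mA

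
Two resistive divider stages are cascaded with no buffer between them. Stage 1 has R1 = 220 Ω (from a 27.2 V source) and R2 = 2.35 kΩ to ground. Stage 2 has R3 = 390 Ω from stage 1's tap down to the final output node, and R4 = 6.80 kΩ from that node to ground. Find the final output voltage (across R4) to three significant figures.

V_out ≈ 22.9 V

Stage 2 presents R3+R4 = 7190 Ω as a load on stage 1's tap.
Stage 1's lower leg becomes R2‖(R3+R4) = 1771 Ω, so V_mid = 27.2 × 1771/1991 = 24.19 V.
Stage 2 is itself unloaded: V_out = V_mid × R4/(R3+R4) = 24.19 × 6800/7190 = 22.9 V.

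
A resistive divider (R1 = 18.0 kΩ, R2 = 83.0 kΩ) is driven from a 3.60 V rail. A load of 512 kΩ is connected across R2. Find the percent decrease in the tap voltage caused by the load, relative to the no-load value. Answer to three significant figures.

2.81 %

The divider's output (Thévenin) resistance is R1‖R2 = 14.79 kΩ.
Fractional drop under load = R_th/(R_th + R_L) = 14.79 / (14.79 + 512) = 0.02808.
So the output falls by 2.81 %.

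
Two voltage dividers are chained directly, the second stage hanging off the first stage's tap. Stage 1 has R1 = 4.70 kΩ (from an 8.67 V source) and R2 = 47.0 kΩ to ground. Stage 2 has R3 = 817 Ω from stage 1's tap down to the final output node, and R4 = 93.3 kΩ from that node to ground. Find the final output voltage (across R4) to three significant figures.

Stage 2 presents R3+R4 = 94120 Ω as a load on stage 1's tap.
Stage 1's lower leg becomes R2‖(R3+R4) = 31350 Ω, so V_mid = 8.67 × 31350/36050 = 7.540 V.
Stage 2 is itself unloaded: V_out = V_mid × R4/(R3+R4) = 7.540 × 93300/94120 = 7.47 V.

V_out ≈ 7.47 V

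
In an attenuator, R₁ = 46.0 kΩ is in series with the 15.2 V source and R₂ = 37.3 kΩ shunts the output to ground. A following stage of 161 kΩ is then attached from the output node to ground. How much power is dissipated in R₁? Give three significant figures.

Total resistance from the source is R₁ + (R₂‖R_L) = 76.28 kΩ, so I = 15.2/76.28 kΩ = 0.1993 mA.
P = I²·R₁ = (0.1993 mA)² × 46.0 kΩ = 1.83 mW.

P ≈ 1.83 mW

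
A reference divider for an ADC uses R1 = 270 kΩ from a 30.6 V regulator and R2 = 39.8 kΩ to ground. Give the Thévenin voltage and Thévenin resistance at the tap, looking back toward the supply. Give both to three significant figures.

V_th is the open-circuit tap voltage: 30.6 × 39.8/(270 + 39.8) = 3.93 V.
With the supply zeroed, R1 and R2 appear in parallel from the tap: R_th = R1‖R2 = (270 × 39.8)/309.8 = 34.7 kΩ.

V_th = 3.93 V, R_th = 34.7 kΩ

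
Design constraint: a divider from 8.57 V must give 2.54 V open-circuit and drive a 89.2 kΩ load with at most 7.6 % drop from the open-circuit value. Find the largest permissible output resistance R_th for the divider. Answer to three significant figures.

R_th ≤ 7.34 kΩ

Loading drop = R_th/(R_th + R_L) ≤ 0.0760, so R_th ≤ R_L · ε/(1−ε) = 89.2 kΩ × 0.0760/0.9240 = 7.34 kΩ.
(Any R1, R2 with R2/(R1+R2) = 0.296 and R1‖R2 ≤ 7.34 kΩ will meet the spec.)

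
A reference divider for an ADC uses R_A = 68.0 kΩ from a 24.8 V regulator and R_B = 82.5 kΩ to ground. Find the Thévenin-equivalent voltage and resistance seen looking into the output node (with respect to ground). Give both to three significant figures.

V_th = 13.6 V, R_th = 37.3 kΩ

V_th is the open-circuit tap voltage: 24.8 × 82.5/(68.0 + 82.5) = 13.6 V.
With the supply zeroed, R_A and R_B appear in parallel from the tap: R_th = R_A‖R_B = (68.0 × 82.5)/150.5 = 37.3 kΩ.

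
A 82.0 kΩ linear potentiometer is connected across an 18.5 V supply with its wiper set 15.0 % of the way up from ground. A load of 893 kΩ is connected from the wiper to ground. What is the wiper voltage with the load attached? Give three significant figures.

The wiper splits the pot into (1−α)R = 69.70 kΩ above and αR = 12.30 kΩ below.
Lower section ‖ load = 12.13 kΩ.
V_wiper = 18.5 × 12.13/(69.70 + 12.13) = 2.74 V.

V ≈ 2.74 V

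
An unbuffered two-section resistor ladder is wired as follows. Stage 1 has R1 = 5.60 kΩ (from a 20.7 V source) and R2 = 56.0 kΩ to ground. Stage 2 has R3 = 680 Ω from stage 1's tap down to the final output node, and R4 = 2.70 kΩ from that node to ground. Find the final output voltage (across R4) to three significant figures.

Stage 2 presents R3+R4 = 3380 Ω as a load on stage 1's tap.
Stage 1's lower leg becomes R2‖(R3+R4) = 3188 Ω, so V_mid = 20.7 × 3188/8788 = 7.509 V.
Stage 2 is itself unloaded: V_out = V_mid × R4/(R3+R4) = 7.509 × 2700/3380 = 6.00 V.

V_out ≈ 6.00 V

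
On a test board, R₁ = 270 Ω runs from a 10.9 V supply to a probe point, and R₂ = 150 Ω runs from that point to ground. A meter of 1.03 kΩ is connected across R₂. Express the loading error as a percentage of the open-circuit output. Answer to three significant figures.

8.56 %

Unloaded V = 10.9 × 150/420.0 = 3.8929 V.
Loaded: R₂‖R_L = 130.9 Ω, giving V = 10.9 × 130.9/400.9 = 3.5596 V.
Drop = (3.8929 − 3.5596) / 3.8929 = 8.56 %.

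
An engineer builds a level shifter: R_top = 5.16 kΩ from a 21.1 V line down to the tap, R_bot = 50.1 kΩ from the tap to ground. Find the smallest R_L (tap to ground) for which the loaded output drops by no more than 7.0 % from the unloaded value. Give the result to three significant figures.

R_L(min) ≈ 62.2 kΩ

Output resistance R_th = R_top‖R_bot = (5.16 × 50.1)/55.26 = 4.678 kΩ.
The fractional drop is R_th/(R_th + R_L); requiring this ≤ 0.0700 gives R_L ≥ R_th(1/0.0700 − 1) = 4.678 × 13.29 = 62.2 kΩ.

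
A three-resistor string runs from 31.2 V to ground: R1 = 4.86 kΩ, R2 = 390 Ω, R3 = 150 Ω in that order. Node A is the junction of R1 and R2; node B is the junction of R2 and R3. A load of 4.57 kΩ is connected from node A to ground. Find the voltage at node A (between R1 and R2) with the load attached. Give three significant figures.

Below node A the series string R2+R3 = 540.0 Ω sits in parallel with the 4570 Ω load: 482.9 Ω.
V_A = 31.2 × 482.9/(4860 + 482.9) = 2.82 V.

V ≈ 2.82 V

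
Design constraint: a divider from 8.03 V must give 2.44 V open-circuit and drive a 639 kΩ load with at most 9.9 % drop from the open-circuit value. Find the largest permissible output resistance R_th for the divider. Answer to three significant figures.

Loading drop = R_th/(R_th + R_L) ≤ 0.0990, so R_th ≤ R_L · ε/(1−ε) = 639 kΩ × 0.0990/0.9010 = 70.2 kΩ.

R_th ≤ 70.2 kΩ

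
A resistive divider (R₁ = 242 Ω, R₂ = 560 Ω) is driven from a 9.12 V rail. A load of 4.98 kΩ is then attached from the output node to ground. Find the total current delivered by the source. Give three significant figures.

R₂‖R_L = 503.4 Ω, so the source sees R₁ + R₂‖R_L = 745.4 Ω.
I = 9.12 V / 745.4 Ω = 12.2 mA.

I ≈ 12.2 mA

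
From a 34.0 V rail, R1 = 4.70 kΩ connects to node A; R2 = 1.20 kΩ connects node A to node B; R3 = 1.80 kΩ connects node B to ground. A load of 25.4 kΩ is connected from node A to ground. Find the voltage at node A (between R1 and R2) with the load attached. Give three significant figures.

V ≈ 12.4 V

Below node A the series string R2+R3 = 3.000 kΩ sits in parallel with the 25.4 kΩ load: 2.683 kΩ.
V_A = 34.0 × 2.683/(4.70 + 2.683) = 12.4 V.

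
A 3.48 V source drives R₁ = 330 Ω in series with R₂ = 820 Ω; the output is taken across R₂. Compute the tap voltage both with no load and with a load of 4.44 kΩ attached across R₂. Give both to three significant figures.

Unloaded: 2.48 V; loaded: 2.36 V

Open-circuit: V = 3.48 × 820/(330 + 820) = 2.48 V.
With the load, R₂ becomes R₂‖R_L = 692.2 Ω, so V = 3.48 × 692.2/1022 = 2.36 V.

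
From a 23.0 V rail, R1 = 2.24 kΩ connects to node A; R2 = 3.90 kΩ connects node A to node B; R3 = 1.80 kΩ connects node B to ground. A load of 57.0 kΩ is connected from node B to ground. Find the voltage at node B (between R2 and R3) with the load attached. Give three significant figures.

V ≈ 5.09 V

At node B, R3 is in parallel with the load: R3‖R_L = 1.745 kΩ.
Below node A the resistance is R2 + (R3‖R_L) = 5.645 kΩ, so V_A = 23.0 × 5.645/7.885 = 16.47 V.
Then V_B = V_A × (R3‖R_L)/(R2 + R3‖R_L) = 16.47 × 1.745/5.645 = 5.09 V.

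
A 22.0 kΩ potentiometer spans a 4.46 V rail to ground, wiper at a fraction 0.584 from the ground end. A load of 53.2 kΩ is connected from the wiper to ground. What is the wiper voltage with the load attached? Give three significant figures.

V ≈ 2.37 V

The wiper splits the pot into (1−α)R = 9.152 kΩ above and αR = 12.85 kΩ below.
Lower section ‖ load = 10.35 kΩ.
V_wiper = 4.46 × 10.35/(9.152 + 10.35) = 2.37 V.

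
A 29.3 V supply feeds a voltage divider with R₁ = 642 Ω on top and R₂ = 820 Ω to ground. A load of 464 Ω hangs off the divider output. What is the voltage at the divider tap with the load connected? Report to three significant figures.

The load sits in parallel with R₂: R₂‖R_L = (820 × 464) / (820 + 464) = 296.3 Ω.
V_out = 29.3 × 296.3 / (642 + 296.3) = 29.3 × 296.3/938.3 = 9.25 V.

V_out ≈ 9.25 V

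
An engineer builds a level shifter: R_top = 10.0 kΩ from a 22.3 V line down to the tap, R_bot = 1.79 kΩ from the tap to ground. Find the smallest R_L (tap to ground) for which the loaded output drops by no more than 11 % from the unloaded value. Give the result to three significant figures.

R_L(min) ≈ 12.3 kΩ

Output resistance R_th = R_top‖R_bot = (10.0 × 1.79)/11.79 = 1.518 kΩ.
The fractional drop is R_th/(R_th + R_L); requiring this ≤ 0.110 gives R_L ≥ R_th(1/0.110 − 1) = 1.518 × 8.091 = 12.3 kΩ.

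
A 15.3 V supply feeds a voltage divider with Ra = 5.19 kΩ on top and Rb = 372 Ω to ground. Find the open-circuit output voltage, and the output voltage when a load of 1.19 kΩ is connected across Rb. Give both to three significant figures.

Unloaded: 1.02 V; loaded: 0.792 V

Open-circuit: V = 15.3 × 372/(5190 + 372) = 1.02 V.
With the load, Rb becomes Rb‖R_L = 283.4 Ω, so V = 15.3 × 283.4/5473 = 0.792 V.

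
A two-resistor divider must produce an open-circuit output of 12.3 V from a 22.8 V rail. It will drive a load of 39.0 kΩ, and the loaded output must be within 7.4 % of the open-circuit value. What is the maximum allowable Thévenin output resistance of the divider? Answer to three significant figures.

R_th ≤ 3.12 kΩ

Loading drop = R_th/(R_th + R_L) ≤ 0.0740, so R_th ≤ R_L · ε/(1−ε) = 39.0 kΩ × 0.0740/0.9260 = 3.12 kΩ.
(Any R1, R2 with R2/(R1+R2) = 0.539 and R1‖R2 ≤ 3.12 kΩ will meet the spec.)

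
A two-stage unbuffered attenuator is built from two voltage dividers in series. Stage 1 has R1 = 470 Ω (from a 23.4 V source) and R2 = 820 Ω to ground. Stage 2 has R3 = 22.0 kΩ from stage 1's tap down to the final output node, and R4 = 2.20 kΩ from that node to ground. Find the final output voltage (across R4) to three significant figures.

V_out ≈ 1.34 V

Stage 2 presents R3+R4 = 24200 Ω as a load on stage 1's tap.
Stage 1's lower leg becomes R2‖(R3+R4) = 793.1 Ω, so V_mid = 23.4 × 793.1/1263 = 14.69 V.
Stage 2 is itself unloaded: V_out = V_mid × R4/(R3+R4) = 14.69 × 2200/24200 = 1.34 V.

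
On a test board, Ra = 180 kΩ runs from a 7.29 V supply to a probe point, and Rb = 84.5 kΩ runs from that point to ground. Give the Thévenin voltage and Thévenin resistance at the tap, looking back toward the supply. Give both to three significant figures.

V_th is the open-circuit tap voltage: 7.29 × 84.5/(180 + 84.5) = 2.33 V.
With the supply zeroed, Ra and Rb appear in parallel from the tap: R_th = Ra‖Rb = (180 × 84.5)/264.5 = 57.5 kΩ.

V_th = 2.33 V, R_th = 57.5 kΩ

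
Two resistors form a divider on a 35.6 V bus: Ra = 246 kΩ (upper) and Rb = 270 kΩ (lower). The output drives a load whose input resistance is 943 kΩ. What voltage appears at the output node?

V_out ≈ 16.4 V

The load sits in parallel with Rb: Rb‖R_L = (270 × 943) / (270 + 943) = 209.9 kΩ.
V_out = 35.6 × 209.9 / (246 + 209.9) = 35.6 × 209.9/455.9 = 16.4 V.
(Unloaded it would have been 18.6 V.)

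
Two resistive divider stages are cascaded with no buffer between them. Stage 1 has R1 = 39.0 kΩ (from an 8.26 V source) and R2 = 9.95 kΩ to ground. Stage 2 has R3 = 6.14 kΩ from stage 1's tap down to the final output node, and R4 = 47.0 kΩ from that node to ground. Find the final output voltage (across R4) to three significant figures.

Stage 2 presents R3+R4 = 53.14 kΩ as a load on stage 1's tap.
Stage 1's lower leg becomes R2‖(R3+R4) = 8.381 kΩ, so V_mid = 8.26 × 8.381/47.38 = 1.461 V.
Stage 2 is itself unloaded: V_out = V_mid × R4/(R3+R4) = 1.461 × 47.0/53.14 = 1.29 V.

V_out ≈ 1.29 V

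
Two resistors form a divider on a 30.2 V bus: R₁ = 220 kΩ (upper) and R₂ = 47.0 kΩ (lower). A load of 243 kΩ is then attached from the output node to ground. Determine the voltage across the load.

V_out ≈ 4.59 V

The load sits in parallel with R₂: R₂‖R_L = (47.0 × 243) / (47.0 + 243) = 39.38 kΩ.
V_out = 30.2 × 39.38 / (220 + 39.38) = 30.2 × 39.38/259.4 = 4.59 V.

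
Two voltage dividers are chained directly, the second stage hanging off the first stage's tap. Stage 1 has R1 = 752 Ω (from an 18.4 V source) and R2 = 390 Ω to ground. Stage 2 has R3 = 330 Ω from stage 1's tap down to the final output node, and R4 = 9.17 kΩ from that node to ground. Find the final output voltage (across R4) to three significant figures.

V_out ≈ 5.91 V

Stage 2 presents R3+R4 = 9500 Ω as a load on stage 1's tap.
Stage 1's lower leg becomes R2‖(R3+R4) = 374.6 Ω, so V_mid = 18.4 × 374.6/1127 = 6.118 V.
Stage 2 is itself unloaded: V_out = V_mid × R4/(R3+R4) = 6.118 × 9170/9500 = 5.91 V.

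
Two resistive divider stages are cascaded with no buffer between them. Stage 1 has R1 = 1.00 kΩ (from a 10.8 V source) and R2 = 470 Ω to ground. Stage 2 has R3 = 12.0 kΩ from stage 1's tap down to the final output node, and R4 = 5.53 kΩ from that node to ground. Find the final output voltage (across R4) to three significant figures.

Stage 2 presents R3+R4 = 17530 Ω as a load on stage 1's tap.
Stage 1's lower leg becomes R2‖(R3+R4) = 457.7 Ω, so V_mid = 10.8 × 457.7/1458 = 3.391 V.
Stage 2 is itself unloaded: V_out = V_mid × R4/(R3+R4) = 3.391 × 5530/17530 = 1.07 V.

V_out ≈ 1.07 V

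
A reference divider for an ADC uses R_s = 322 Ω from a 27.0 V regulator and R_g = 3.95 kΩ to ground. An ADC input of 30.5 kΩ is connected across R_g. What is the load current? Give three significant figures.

I_L ≈ 0.811 mA

R_g‖R_L = 3497 Ω; V_out = 27.0 × 3497/3819 = 24.72 V.
I_L = V_out / R_L = 24.72 / 30.5 kΩ = 0.811 mA.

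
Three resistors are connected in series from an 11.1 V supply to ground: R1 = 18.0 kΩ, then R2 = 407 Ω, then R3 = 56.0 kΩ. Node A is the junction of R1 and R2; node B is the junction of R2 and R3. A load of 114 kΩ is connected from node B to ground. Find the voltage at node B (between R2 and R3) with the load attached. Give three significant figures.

V ≈ 7.45 V

At node B, R3 is in parallel with the load: R3‖R_L = 37550 Ω.
Below node A the resistance is R2 + (R3‖R_L) = 37960 Ω, so V_A = 11.1 × 37960/55960 = 7.530 V.
Then V_B = V_A × (R3‖R_L)/(R2 + R3‖R_L) = 7.530 × 37550/37960 = 7.45 V.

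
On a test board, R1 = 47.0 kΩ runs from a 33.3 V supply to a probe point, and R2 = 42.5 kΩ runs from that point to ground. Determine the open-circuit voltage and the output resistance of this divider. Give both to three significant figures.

V_th is the open-circuit tap voltage: 33.3 × 42.5/(47.0 + 42.5) = 15.8 V.
With the supply zeroed, R1 and R2 appear in parallel from the tap: R_th = R1‖R2 = (47.0 × 42.5)/89.50 = 22.3 kΩ.

V_th = 15.8 V, R_th = 22.3 kΩ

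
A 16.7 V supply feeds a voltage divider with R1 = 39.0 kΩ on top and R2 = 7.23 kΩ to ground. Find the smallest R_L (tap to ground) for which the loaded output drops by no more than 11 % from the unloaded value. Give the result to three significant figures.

Output resistance R_th = R1‖R2 = (39.0 × 7.23)/46.23 = 6.099 kΩ.
The fractional drop is R_th/(R_th + R_L); requiring this ≤ 0.110 gives R_L ≥ R_th(1/0.110 − 1) = 6.099 × 8.091 = 49.3 kΩ.

R_L(min) ≈ 49.3 kΩ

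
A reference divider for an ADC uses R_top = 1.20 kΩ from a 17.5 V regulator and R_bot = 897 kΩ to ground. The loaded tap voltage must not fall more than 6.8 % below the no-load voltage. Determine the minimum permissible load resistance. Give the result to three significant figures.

Output resistance R_th = R_top‖R_bot = (1.20 × 897)/898.2 = 1.198 kΩ.
The fractional drop is R_th/(R_th + R_L); requiring this ≤ 0.0680 gives R_L ≥ R_th(1/0.0680 − 1) = 1.198 × 13.71 = 16.4 kΩ.

R_L(min) ≈ 16.4 kΩ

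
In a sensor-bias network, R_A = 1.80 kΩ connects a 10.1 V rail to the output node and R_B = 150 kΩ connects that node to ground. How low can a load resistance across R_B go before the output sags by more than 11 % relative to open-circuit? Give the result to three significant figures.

R_L(min) ≈ 14.4 kΩ

Output resistance R_th = R_A‖R_B = (1.80 × 150)/151.8 = 1.779 kΩ.
The fractional drop is R_th/(R_th + R_L); requiring this ≤ 0.110 gives R_L ≥ R_th(1/0.110 − 1) = 1.779 × 8.091 = 14.4 kΩ.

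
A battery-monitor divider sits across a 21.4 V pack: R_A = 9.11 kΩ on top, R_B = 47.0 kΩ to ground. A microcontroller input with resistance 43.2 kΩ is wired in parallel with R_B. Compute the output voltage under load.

V_out ≈ 15.2 V

The load sits in parallel with R_B: R_B‖R_L = (47.0 × 43.2) / (47.0 + 43.2) = 22.51 kΩ.
V_out = 21.4 × 22.51 / (9.11 + 22.51) = 21.4 × 22.51/31.62 = 15.2 V.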